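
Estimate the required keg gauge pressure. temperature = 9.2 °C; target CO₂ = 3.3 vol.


psi = vols/(0.01821 + 0.09011·e^(−0.04·T)) − 14.695
psi = 3.3/(0.01821 + 0.09011·e^(−0.04·9.2)) − 14.695

26.2598 psi


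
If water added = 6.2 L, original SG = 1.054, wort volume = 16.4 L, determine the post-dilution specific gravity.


SG_new = 1 + (SG_old − 1)·V_old/(V_old + V_water)
pts = (1.054 − 1)·1000·16.4/(16.4 + 6.2) = 39.1858
SG_new = 1 + 39.1858/1000

1.0392


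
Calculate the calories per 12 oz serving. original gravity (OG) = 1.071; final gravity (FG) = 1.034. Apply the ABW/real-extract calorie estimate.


ABW = (OG−FG)·131.25·0.79/FG;  °P = 259 − 259/SG (for OG→OE and FG→AE);  RE = 0.1808·OE + 0.8192·AE;  Cal = (6.9·ABW + 4·(RE−0.1))·FG·3.55
ABW = (1.071 − 1.034)·131.25·0.79/1.034 = 3.7103
OE = 259 − 259/1.071 = 17.1699 °P
AE = 259 − 259/1.034 = 8.5164 °P
RE = 0.1808·17.1699 + 0.8192·8.5164 = 10.0810 °P
Cal = (6.9·3.7103 + 4·(10.0810−0.1))·1.034·3.55

240.5225 kcal


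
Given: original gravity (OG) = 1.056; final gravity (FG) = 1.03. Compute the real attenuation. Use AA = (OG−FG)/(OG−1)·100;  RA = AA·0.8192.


AA = (1.056 − 1.03)/(1.056 − 1)·100 = 46.4286
RA = 46.4286·0.8192

38.0343 %


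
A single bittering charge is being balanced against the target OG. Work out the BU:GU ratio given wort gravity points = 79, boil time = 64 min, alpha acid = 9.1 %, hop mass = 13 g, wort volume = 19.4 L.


U = 1.65·0.000125^(GP/1000)·(1−e^(−0.04t))/4.15;  IBU = (α/100)·m·U·1000/V;  BU:GU = IBU/GP
U = 1.65·0.000125^(79/1000)·(1−e^(−0.04·64))/4.15 = 0.1804
IBU = (9.1/100)·13·0.1804·1000/19.4 = 10.9985
BU:GU = 10.9985/79

0.1392


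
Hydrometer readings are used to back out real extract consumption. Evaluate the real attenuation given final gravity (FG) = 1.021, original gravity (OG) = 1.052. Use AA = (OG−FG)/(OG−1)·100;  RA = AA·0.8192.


AA = (1.052 − 1.021)/(1.052 − 1)·100 = 59.6154
RA = 59.6154·0.8192

48.8369 %


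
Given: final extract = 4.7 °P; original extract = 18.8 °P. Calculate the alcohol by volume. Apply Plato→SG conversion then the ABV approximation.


SG = 259/(259 − P);  ABV = (OG − FG)·131.25
OG = 259/(259 − 18.8) = 1.0783
FG = 259/(259 − 4.7) = 1.0185
ABV = (1.0783 − 1.0185)·131.25

7.8469 % ABV


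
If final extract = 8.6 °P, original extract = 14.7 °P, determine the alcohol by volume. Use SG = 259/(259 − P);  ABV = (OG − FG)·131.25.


OG = 259/(259 − 14.7) = 1.0602
FG = 259/(259 − 8.6) = 1.0343
ABV = (1.0602 − 1.0343)·131.25

3.3898 % ABV


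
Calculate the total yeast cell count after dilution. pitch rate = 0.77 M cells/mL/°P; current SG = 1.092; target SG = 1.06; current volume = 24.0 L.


V_w = V·((SG_c−1)/(SG_t−1)−1);  °P = 259 − 259/SG_t;  cells = rate·(V+V_w)·°P
V_w = 24.0·((1.092−1)/(1.06−1)−1) = 12.8000
V_final = 24.0 + 12.8000 = 36.8000
°P = 259 − 259/1.06 = 14.6604
cells = 0.77·36.8000·14.6604

415.4165 billion cells


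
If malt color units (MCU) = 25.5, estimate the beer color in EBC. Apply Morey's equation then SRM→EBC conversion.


SRM = 1.4922·MCU^0.6859;  EBC = SRM·1.97
SRM = 1.4922·25.5^0.6859 = 13.7586
EBC = 13.7586·1.97

27.1044 EBC


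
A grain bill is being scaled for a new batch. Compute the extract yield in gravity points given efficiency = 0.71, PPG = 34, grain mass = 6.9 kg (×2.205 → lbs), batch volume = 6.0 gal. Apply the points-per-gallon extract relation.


points = lbs × PPG × eff / vol
lbs = 6.9 × 2.205 = 15.2145
points = 15.2145 × 34 × 0.71 / 6.0

61.2130 points


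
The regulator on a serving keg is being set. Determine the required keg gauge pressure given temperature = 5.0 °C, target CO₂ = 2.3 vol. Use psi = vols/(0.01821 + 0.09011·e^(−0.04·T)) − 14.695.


psi = 2.3/(0.01821 + 0.09011·e^(−0.04·5.0)) − 14.695

10.3089 psi


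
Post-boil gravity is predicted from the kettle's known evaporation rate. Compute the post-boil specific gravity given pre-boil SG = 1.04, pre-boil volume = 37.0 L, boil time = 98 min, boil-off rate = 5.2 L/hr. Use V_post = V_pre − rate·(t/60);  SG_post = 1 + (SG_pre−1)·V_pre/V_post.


V_post = 37.0 − 5.2·(98/60) = 28.5067
SG_post = 1 + (1.04 − 1)·37.0/28.5067

1.0519


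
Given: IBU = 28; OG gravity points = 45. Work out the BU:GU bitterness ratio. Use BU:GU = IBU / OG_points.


BU:GU = 28 / 45

0.6222


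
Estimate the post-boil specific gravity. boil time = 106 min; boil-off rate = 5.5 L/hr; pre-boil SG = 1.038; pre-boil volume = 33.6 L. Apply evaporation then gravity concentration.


V_post = V_pre − rate·(t/60);  SG_post = 1 + (SG_pre−1)·V_pre/V_post
V_post = 33.6 − 5.5·(106/60) = 23.8833
SG_post = 1 + (1.038 − 1)·33.6/23.8833

1.0535


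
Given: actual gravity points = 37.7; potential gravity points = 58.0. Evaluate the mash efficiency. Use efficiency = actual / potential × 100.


efficiency = 37.7 / 58.0 × 100

65.0000 %


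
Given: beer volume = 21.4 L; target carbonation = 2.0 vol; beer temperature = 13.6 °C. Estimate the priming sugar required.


residual = 14.695·(0.01821 + 0.09011·e^(−0.04·T));  sugar = (target − residual)·4.0·V
residual = 14.695·(0.01821 + 0.09011·e^(−0.04·13.6)) = 1.0362
sugar = (2.0 − 1.0362)·4.0·21.4

82.5037 g


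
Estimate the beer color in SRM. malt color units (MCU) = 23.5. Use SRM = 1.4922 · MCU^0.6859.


SRM = 1.4922 · 23.5^0.6859

13.0090 SRM


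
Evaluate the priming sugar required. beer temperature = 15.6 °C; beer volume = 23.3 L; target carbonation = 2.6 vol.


residual = 14.695·(0.01821 + 0.09011·e^(−0.04·T));  sugar = (target − residual)·4.0·V
residual = 14.695·(0.01821 + 0.09011·e^(−0.04·15.6)) = 0.9771
sugar = (2.6 − 0.9771)·4.0·23.3

151.2561 g


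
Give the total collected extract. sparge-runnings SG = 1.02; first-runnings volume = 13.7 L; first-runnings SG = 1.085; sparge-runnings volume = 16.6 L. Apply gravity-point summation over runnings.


total = Σ (SG_i − 1)·1000·V_i
first = (1.085 − 1)·1000·13.7 = 1164.5000
sparge = (1.02 − 1)·1000·16.6 = 332.0000
total = 1164.5000 + 332.0000

1496.5000 gravity·L


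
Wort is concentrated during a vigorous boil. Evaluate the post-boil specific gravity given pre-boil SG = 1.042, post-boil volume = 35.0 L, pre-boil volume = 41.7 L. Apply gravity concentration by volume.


SG_post = 1 + (SG_pre − 1)·V_pre/V_post
pts_pre = (1.042 − 1)·1000 = 42.0000
pts_post = 42.0000·41.7/35.0 = 50.0400
SG_post = 1 + 50.0400/1000

1.0500


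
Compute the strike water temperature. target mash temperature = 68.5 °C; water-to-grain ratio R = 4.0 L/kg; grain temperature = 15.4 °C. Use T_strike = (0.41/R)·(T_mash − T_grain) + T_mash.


T_strike = (0.41/4.0)·(68.5 − 15.4) + 68.5

73.9428 °C


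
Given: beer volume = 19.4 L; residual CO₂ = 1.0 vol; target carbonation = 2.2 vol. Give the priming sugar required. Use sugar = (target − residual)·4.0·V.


sugar = (2.2 − 1.0)·4.0·19.4

93.1200 g


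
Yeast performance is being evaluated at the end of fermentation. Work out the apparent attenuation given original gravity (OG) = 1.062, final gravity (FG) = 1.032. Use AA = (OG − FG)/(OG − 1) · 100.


AA = (1.062 − 1.032)/(1.062 − 1) · 100

48.3871 %


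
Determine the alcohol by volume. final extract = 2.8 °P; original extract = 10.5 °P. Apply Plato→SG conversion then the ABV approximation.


SG = 259/(259 − P);  ABV = (OG − FG)·131.25
OG = 259/(259 − 10.5) = 1.0423
FG = 259/(259 − 2.8) = 1.0109
ABV = (1.0423 − 1.0109)·131.25

4.1113 % ABV


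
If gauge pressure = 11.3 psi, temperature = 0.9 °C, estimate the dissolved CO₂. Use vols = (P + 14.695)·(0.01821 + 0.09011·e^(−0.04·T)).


vols = (11.3 + 14.695)·(0.01821 + 0.09011·e^(−0.04·0.9))

2.7330 volumes


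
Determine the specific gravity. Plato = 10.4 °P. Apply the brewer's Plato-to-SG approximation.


SG = 259/(259 − P)
SG = 259/(259 − 10.4)

1.0418


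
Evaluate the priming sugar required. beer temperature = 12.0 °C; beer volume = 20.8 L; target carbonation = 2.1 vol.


residual = 14.695·(0.01821 + 0.09011·e^(−0.04·T));  sugar = (target − residual)·4.0·V
residual = 14.695·(0.01821 + 0.09011·e^(−0.04·12.0)) = 1.0870
sugar = (2.1 − 1.0870)·4.0·20.8

84.2842 g


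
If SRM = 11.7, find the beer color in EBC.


EBC = SRM · 1.97
EBC = 11.7 · 1.97

23.0490 EBC


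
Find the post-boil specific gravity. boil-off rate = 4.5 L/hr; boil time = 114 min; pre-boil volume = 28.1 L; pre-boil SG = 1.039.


V_post = V_pre − rate·(t/60);  SG_post = 1 + (SG_pre−1)·V_pre/V_post
V_post = 28.1 − 4.5·(114/60) = 19.5500
SG_post = 1 + (1.039 − 1)·28.1/19.5500

1.0561


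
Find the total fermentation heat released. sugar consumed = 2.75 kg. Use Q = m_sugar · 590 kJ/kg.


Q = 2.75 · 590

1622.5000 kJ


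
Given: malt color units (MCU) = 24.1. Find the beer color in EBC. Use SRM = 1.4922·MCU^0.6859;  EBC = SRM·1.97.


SRM = 1.4922·24.1^0.6859 = 13.2359
EBC = 13.2359·1.97

26.0747 EBC


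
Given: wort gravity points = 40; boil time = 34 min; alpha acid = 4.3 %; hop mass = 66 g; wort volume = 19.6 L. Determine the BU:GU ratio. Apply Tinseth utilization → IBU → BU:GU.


U = 1.65·0.000125^(GP/1000)·(1−e^(−0.04t))/4.15;  IBU = (α/100)·m·U·1000/V;  BU:GU = IBU/GP
U = 1.65·0.000125^(40/1000)·(1−e^(−0.04·34))/4.15 = 0.2063
IBU = (4.3/100)·66·0.2063·1000/19.6 = 29.8714
BU:GU = 29.8714/40

0.7468


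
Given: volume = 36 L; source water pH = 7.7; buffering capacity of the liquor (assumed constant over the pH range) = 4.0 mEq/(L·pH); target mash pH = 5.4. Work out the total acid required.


acid = buffering capacity · (pH_source − pH_target) · V
acid = 4.0 · (7.7 − 5.4) · 36

331.2000 mEq


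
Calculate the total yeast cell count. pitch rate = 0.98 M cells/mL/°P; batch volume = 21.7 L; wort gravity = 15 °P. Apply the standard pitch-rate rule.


cells (billions) = rate · V_L · °P
cells = 0.98 · 21.7 · 15

318.9900 billion cells


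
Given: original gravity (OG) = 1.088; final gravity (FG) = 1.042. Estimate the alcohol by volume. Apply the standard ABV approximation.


ABV = (OG − FG) · 131.25
ABV = (1.088 − 1.042) · 131.25

6.0375 % ABV


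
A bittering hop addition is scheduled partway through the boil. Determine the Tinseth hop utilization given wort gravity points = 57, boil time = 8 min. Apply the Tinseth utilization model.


U = 1.65·0.000125^(GP/1000) · (1 − e^(−0.04·t))/4.15
bigness = 1.65·0.000125^(57/1000) = 0.9886
boil_factor = (1 − e^(−0.04·8))/4.15 = 0.0660
U = 0.9886 · 0.0660

0.0652


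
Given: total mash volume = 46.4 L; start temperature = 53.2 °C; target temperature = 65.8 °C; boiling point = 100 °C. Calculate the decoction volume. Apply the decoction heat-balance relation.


V_dec = V_total·(T_target − T_start)/(T_boil − T_start)
V_dec = 46.4·(65.8 − 53.2)/(100 − 53.2)

12.4923 L


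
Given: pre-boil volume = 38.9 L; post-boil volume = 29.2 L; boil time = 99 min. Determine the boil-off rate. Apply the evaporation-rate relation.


rate = (V_pre − V_post) / (t_min/60)
rate = (38.9 − 29.2) / (99/60)

5.8788 L/hr


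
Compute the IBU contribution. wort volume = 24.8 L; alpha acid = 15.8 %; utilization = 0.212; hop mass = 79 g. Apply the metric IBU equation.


IBU = (α/100)·mass·U·1000 / V
IBU = (15.8/100)·79·0.212·1000 / 24.8

106.7010 IBU


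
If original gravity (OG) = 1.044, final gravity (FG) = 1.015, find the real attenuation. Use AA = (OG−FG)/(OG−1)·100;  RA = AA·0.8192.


AA = (1.044 − 1.015)/(1.044 − 1)·100 = 65.9091
RA = 65.9091·0.8192

53.9927 %


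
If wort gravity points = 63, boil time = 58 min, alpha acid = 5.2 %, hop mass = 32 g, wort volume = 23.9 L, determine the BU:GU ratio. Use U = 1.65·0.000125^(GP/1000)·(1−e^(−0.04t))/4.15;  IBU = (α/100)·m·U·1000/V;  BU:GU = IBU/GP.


U = 1.65·0.000125^(63/1000)·(1−e^(−0.04·58))/4.15 = 0.2035
IBU = (5.2/100)·32·0.2035·1000/23.9 = 14.1701
BU:GU = 14.1701/63

0.2249


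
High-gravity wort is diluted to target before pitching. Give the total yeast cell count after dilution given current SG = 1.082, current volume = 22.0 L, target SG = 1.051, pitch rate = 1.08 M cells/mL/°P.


V_w = V·((SG_c−1)/(SG_t−1)−1);  °P = 259 − 259/SG_t;  cells = rate·(V+V_w)·°P
V_w = 22.0·((1.082−1)/(1.051−1)−1) = 13.3725
V_final = 22.0 + 13.3725 = 35.3725
°P = 259 − 259/1.051 = 12.5680
cells = 1.08·35.3725·12.5680

480.1283 billion cells


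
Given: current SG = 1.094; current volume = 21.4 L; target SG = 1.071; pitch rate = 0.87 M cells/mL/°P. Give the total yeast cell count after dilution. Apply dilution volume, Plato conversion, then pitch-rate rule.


V_w = V·((SG_c−1)/(SG_t−1)−1);  °P = 259 − 259/SG_t;  cells = rate·(V+V_w)·°P
V_w = 21.4·((1.094−1)/(1.071−1)−1) = 6.9324
V_final = 21.4 + 6.9324 = 28.3324
°P = 259 − 259/1.071 = 17.1699
cells = 0.87·28.3324·17.1699

423.2249 billion cells


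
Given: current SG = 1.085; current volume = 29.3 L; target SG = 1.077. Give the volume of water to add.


V_water = V·((SG_curr − 1)/(SG_target − 1) − 1)
V_water = 29.3·((1.085 − 1)/(1.077 − 1) − 1)

3.0442 L


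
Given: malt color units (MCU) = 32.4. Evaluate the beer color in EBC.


SRM = 1.4922·MCU^0.6859;  EBC = SRM·1.97
SRM = 1.4922·32.4^0.6859 = 16.2147
EBC = 16.2147·1.97

31.9430 EBC


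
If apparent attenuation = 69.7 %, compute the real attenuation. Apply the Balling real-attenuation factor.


RA = AA · 0.8192
RA = 69.7 · 0.8192

57.0982 %


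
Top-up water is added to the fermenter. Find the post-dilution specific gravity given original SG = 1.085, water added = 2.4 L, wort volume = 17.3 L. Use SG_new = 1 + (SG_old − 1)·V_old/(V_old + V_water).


pts = (1.085 − 1)·1000·17.3/(17.3 + 2.4) = 74.6447
SG_new = 1 + 74.6447/1000

1.0746


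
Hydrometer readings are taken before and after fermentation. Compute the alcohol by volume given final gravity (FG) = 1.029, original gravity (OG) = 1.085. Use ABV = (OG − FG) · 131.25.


ABV = (1.085 − 1.029) · 131.25

7.3500 % ABV


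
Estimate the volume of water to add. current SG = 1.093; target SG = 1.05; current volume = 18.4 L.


V_water = V·((SG_curr − 1)/(SG_target − 1) − 1)
V_water = 18.4·((1.093 − 1)/(1.05 − 1) − 1)

15.8240 L


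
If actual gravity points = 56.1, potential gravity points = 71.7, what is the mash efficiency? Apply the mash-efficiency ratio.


efficiency = actual / potential × 100
efficiency = 56.1 / 71.7 × 100

78.2427 %


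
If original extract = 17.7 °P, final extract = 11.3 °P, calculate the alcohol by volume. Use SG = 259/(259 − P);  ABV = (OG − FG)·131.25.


OG = 259/(259 − 17.7) = 1.0734
FG = 259/(259 − 11.3) = 1.0456
ABV = (1.0734 − 1.0456)·131.25

3.6400 % ABV


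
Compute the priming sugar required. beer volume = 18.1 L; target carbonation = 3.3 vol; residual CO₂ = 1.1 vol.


sugar = (target − residual)·4.0·V
sugar = (3.3 − 1.1)·4.0·18.1

159.2800 g


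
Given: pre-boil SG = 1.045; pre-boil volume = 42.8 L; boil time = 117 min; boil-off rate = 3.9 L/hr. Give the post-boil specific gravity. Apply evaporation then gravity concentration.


V_post = V_pre − rate·(t/60);  SG_post = 1 + (SG_pre−1)·V_pre/V_post
V_post = 42.8 − 3.9·(117/60) = 35.1950
SG_post = 1 + (1.045 − 1)·42.8/35.1950

1.0547


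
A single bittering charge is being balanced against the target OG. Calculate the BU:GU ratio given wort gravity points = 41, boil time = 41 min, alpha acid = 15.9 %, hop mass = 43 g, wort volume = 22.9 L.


U = 1.65·0.000125^(GP/1000)·(1−e^(−0.04t))/4.15;  IBU = (α/100)·m·U·1000/V;  BU:GU = IBU/GP
U = 1.65·0.000125^(41/1000)·(1−e^(−0.04·41))/4.15 = 0.2217
IBU = (15.9/100)·43·0.2217·1000/22.9 = 66.1889
BU:GU = 66.1889/41

1.6144


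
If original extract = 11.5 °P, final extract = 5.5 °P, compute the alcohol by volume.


SG = 259/(259 − P);  ABV = (OG − FG)·131.25
OG = 259/(259 − 11.5) = 1.0465
FG = 259/(259 − 5.5) = 1.0217
ABV = (1.0465 − 1.0217)·131.25

3.2509 % ABV


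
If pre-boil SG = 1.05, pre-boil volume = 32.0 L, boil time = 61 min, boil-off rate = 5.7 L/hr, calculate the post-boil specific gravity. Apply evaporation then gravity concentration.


V_post = V_pre − rate·(t/60);  SG_post = 1 + (SG_pre−1)·V_pre/V_post
V_post = 32.0 − 5.7·(61/60) = 26.2050
SG_post = 1 + (1.05 − 1)·32.0/26.2050

1.0611


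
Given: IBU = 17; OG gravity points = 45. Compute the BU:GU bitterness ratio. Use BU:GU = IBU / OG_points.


BU:GU = 17 / 45

0.3778


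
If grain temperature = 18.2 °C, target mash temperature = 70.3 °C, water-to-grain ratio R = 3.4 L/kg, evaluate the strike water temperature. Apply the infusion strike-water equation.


T_strike = (0.41/R)·(T_mash − T_grain) + T_mash
T_strike = (0.41/3.4)·(70.3 − 18.2) + 70.3

76.5826 °C


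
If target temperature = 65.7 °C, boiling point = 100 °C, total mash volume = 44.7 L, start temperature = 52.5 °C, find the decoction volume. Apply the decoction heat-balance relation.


V_dec = V_total·(T_target − T_start)/(T_boil − T_start)
V_dec = 44.7·(65.7 − 52.5)/(100 − 52.5)

12.4219 L


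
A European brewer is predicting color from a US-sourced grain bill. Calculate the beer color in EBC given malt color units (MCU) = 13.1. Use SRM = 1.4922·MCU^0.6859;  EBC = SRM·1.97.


SRM = 1.4922·13.1^0.6859 = 8.7129
EBC = 8.7129·1.97

17.1644 EBC


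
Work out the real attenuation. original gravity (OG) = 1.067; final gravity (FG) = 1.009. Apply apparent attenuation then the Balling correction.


AA = (OG−FG)/(OG−1)·100;  RA = AA·0.8192
AA = (1.067 − 1.009)/(1.067 − 1)·100 = 86.5672
RA = 86.5672·0.8192

70.9158 %


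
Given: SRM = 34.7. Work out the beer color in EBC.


EBC = SRM · 1.97
EBC = 34.7 · 1.97

68.3590 EBC


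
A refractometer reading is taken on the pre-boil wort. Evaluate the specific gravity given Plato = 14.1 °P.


SG = 259/(259 − P)
SG = 259/(259 − 14.1)

1.0576


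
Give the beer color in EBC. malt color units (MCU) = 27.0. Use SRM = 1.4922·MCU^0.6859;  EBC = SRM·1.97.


SRM = 1.4922·27.0^0.6859 = 14.3087
EBC = 14.3087·1.97

28.1881 EBC


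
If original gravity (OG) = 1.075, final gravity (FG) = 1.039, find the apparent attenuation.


AA = (OG − FG)/(OG − 1) · 100
AA = (1.075 − 1.039)/(1.075 − 1) · 100

48.0000 %


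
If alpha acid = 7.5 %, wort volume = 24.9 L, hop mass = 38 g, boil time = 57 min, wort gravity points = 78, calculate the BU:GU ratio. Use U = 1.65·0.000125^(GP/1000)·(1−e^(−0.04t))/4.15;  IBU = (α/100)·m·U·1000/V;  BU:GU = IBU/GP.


U = 1.65·0.000125^(78/1000)·(1−e^(−0.04·57))/4.15 = 0.1771
IBU = (7.5/100)·38·0.1771·1000/24.9 = 20.2665
BU:GU = 20.2665/78

0.2598


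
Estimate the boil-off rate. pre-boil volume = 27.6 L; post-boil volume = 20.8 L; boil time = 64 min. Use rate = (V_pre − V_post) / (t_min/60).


rate = (27.6 − 20.8) / (64/60)

6.3750 L/hr


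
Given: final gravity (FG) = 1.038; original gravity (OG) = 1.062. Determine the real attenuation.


AA = (OG−FG)/(OG−1)·100;  RA = AA·0.8192
AA = (1.062 − 1.038)/(1.062 − 1)·100 = 38.7097
RA = 38.7097·0.8192

31.7110 %


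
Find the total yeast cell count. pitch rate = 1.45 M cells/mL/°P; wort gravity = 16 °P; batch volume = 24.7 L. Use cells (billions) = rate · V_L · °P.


cells = 1.45 · 24.7 · 16

573.0400 billion cells


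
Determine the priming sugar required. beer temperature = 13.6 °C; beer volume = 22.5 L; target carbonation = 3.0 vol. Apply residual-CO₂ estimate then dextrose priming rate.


residual = 14.695·(0.01821 + 0.09011·e^(−0.04·T));  sugar = (target − residual)·4.0·V
residual = 14.695·(0.01821 + 0.09011·e^(−0.04·13.6)) = 1.0362
sugar = (3.0 − 1.0362)·4.0·22.5

176.7446 g


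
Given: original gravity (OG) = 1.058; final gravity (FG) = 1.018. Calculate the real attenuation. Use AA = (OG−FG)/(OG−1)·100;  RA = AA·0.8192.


AA = (1.058 − 1.018)/(1.058 − 1)·100 = 68.9655
RA = 68.9655·0.8192

56.4966 %


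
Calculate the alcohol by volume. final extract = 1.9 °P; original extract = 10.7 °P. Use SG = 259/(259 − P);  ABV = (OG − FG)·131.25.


OG = 259/(259 − 10.7) = 1.0431
FG = 259/(259 − 1.9) = 1.0074
ABV = (1.0431 − 1.0074)·131.25

4.6860 % ABV


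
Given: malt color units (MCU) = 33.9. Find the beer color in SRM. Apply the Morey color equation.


SRM = 1.4922 · MCU^0.6859
SRM = 1.4922 · 33.9^0.6859

16.7260 SRM


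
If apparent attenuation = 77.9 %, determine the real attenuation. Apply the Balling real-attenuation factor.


RA = AA · 0.8192
RA = 77.9 · 0.8192

63.8157 %


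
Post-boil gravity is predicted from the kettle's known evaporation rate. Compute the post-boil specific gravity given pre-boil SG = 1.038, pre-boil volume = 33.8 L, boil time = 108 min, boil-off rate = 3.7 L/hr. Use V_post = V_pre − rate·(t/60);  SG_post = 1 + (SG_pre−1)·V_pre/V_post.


V_post = 33.8 − 3.7·(108/60) = 27.1400
SG_post = 1 + (1.038 − 1)·33.8/27.1400

1.0473


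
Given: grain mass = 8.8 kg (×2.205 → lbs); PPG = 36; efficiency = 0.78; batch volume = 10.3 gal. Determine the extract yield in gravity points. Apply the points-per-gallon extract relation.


points = lbs × PPG × eff / vol
lbs = 8.8 × 2.205 = 19.4040
points = 19.4040 × 36 × 0.78 / 10.3

52.8994 points


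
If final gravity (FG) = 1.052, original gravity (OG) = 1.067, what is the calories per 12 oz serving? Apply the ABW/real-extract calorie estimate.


ABW = (OG−FG)·131.25·0.79/FG;  °P = 259 − 259/SG (for OG→OE and FG→AE);  RE = 0.1808·OE + 0.8192·AE;  Cal = (6.9·ABW + 4·(RE−0.1))·FG·3.55
ABW = (1.067 − 1.052)·131.25·0.79/1.052 = 1.4784
OE = 259 − 259/1.067 = 16.2634 °P
AE = 259 − 259/1.052 = 12.8023 °P
RE = 0.1808·16.2634 + 0.8192·12.8023 = 13.4280 °P
Cal = (6.9·1.4784 + 4·(13.4280−0.1))·1.052·3.55

237.1970 kcal


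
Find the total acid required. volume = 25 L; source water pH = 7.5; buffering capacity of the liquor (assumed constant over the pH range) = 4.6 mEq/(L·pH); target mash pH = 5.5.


acid = buffering capacity · (pH_source − pH_target) · V
acid = 4.6 · (7.5 − 5.5) · 25

230.0000 mEq


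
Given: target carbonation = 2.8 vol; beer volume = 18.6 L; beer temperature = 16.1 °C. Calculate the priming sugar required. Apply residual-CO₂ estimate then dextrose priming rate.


residual = 14.695·(0.01821 + 0.09011·e^(−0.04·T));  sugar = (target − residual)·4.0·V
residual = 14.695·(0.01821 + 0.09011·e^(−0.04·16.1)) = 0.9630
sugar = (2.8 − 0.9630)·4.0·18.6

136.6705 g


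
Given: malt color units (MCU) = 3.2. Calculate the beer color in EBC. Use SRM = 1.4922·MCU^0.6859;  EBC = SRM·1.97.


SRM = 1.4922·3.2^0.6859 = 3.3137
EBC = 3.3137·1.97

6.5279 EBC


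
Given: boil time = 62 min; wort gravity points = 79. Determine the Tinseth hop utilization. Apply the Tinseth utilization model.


U = 1.65·0.000125^(GP/1000) · (1 − e^(−0.04·t))/4.15
bigness = 1.65·0.000125^(79/1000) = 0.8112
boil_factor = (1 − e^(−0.04·62))/4.15 = 0.2208
U = 0.8112 · 0.2208

0.1791


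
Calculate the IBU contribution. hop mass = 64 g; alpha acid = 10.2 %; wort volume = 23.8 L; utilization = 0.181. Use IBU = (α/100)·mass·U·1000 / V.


IBU = (10.2/100)·64·0.181·1000 / 23.8

49.6457 IBU


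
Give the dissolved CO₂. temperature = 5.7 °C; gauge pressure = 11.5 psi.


vols = (P + 14.695)·(0.01821 + 0.09011·e^(−0.04·T))
vols = (11.5 + 14.695)·(0.01821 + 0.09011·e^(−0.04·5.7))

2.3562 volumes


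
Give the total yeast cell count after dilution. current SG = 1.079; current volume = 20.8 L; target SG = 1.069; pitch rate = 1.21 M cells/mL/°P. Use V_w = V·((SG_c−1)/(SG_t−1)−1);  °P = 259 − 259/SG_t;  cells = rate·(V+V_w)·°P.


V_w = 20.8·((1.079−1)/(1.069−1)−1) = 3.0145
V_final = 20.8 + 3.0145 = 23.8145
°P = 259 − 259/1.069 = 16.7175
cells = 1.21·23.8145·16.7175

481.7235 billion cells


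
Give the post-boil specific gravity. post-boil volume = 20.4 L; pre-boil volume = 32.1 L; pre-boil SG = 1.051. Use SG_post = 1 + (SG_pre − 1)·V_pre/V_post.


pts_pre = (1.051 − 1)·1000 = 51.0000
pts_post = 51.0000·32.1/20.4 = 80.2500
SG_post = 1 + 80.2500/1000

1.0802


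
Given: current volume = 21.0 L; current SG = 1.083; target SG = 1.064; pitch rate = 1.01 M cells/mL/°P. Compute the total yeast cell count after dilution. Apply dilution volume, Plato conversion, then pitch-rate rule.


V_w = V·((SG_c−1)/(SG_t−1)−1);  °P = 259 − 259/SG_t;  cells = rate·(V+V_w)·°P
V_w = 21.0·((1.083−1)/(1.064−1)−1) = 6.2344
V_final = 21.0 + 6.2344 = 27.2344
°P = 259 − 259/1.064 = 15.5789
cells = 1.01·27.2344·15.5789

428.5257 billion cells


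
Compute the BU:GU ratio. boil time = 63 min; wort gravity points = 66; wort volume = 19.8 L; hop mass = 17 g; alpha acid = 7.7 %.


U = 1.65·0.000125^(GP/1000)·(1−e^(−0.04t))/4.15;  IBU = (α/100)·m·U·1000/V;  BU:GU = IBU/GP
U = 1.65·0.000125^(66/1000)·(1−e^(−0.04·63))/4.15 = 0.2020
IBU = (7.7/100)·17·0.2020·1000/19.8 = 13.3560
BU:GU = 13.3560/66

0.2024


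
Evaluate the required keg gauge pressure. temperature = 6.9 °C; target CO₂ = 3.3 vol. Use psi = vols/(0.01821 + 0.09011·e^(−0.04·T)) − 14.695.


psi = 3.3/(0.01821 + 0.09011·e^(−0.04·6.9)) − 14.695

23.4171 psi


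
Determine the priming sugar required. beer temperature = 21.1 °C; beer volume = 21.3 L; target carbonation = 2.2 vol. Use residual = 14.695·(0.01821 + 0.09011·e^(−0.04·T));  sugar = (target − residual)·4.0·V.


residual = 14.695·(0.01821 + 0.09011·e^(−0.04·21.1)) = 0.8370
sugar = (2.2 − 0.8370)·4.0·21.3

116.1301 g


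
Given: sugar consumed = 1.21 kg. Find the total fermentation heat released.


Q = m_sugar · 590 kJ/kg
Q = 1.21 · 590

713.9000 kJ


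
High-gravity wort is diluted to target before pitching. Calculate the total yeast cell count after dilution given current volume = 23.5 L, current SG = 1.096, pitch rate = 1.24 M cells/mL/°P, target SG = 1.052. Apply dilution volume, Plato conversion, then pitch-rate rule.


V_w = V·((SG_c−1)/(SG_t−1)−1);  °P = 259 − 259/SG_t;  cells = rate·(V+V_w)·°P
V_w = 23.5·((1.096−1)/(1.052−1)−1) = 19.8846
V_final = 23.5 + 19.8846 = 43.3846
°P = 259 − 259/1.052 = 12.8023
cells = 1.24·43.3846·12.8023

688.7233 billion cells


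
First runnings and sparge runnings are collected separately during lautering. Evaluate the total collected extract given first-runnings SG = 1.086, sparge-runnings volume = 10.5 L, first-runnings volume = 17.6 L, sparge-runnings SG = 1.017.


total = Σ (SG_i − 1)·1000·V_i
first = (1.086 − 1)·1000·17.6 = 1513.6000
sparge = (1.017 − 1)·1000·10.5 = 178.5000
total = 1513.6000 + 178.5000

1692.1000 gravity·L


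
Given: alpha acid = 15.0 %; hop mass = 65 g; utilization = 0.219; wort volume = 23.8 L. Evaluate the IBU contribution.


IBU = (α/100)·mass·U·1000 / V
IBU = (15.0/100)·65·0.219·1000 / 23.8

89.7164 IBU


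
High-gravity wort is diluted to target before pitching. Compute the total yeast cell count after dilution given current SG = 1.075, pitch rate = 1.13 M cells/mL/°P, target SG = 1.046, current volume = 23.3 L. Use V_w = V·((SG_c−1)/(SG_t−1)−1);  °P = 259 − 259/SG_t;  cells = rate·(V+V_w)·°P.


V_w = 23.3·((1.075−1)/(1.046−1)−1) = 14.6891
V_final = 23.3 + 14.6891 = 37.9891
°P = 259 − 259/1.046 = 11.3901
cells = 1.13·37.9891·11.3901

488.9492 billion cells


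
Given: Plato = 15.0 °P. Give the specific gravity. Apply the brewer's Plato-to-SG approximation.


SG = 259/(259 − P)
SG = 259/(259 − 15.0)

1.0615


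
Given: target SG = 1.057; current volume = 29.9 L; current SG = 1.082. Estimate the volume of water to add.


V_water = V·((SG_curr − 1)/(SG_target − 1) − 1)
V_water = 29.9·((1.082 − 1)/(1.057 − 1) − 1)

13.1140 L


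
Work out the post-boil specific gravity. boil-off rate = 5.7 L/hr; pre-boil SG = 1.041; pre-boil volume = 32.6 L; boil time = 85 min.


V_post = V_pre − rate·(t/60);  SG_post = 1 + (SG_pre−1)·V_pre/V_post
V_post = 32.6 − 5.7·(85/60) = 24.5250
SG_post = 1 + (1.041 − 1)·32.6/24.5250

1.0545


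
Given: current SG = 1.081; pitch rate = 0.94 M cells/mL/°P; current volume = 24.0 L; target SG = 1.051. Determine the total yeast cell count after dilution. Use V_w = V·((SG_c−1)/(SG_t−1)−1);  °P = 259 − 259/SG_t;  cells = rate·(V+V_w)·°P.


V_w = 24.0·((1.081−1)/(1.051−1)−1) = 14.1176
V_final = 24.0 + 14.1176 = 38.1176
°P = 259 − 259/1.051 = 12.5680
cells = 0.94·38.1176·12.5680

450.3199 billion cells


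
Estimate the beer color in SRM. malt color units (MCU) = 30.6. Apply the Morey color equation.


SRM = 1.4922 · MCU^0.6859
SRM = 1.4922 · 30.6^0.6859

15.5913 SRM


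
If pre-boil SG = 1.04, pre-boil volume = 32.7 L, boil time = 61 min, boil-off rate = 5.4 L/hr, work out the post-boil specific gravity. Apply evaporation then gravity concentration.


V_post = V_pre − rate·(t/60);  SG_post = 1 + (SG_pre−1)·V_pre/V_post
V_post = 32.7 − 5.4·(61/60) = 27.2100
SG_post = 1 + (1.04 − 1)·32.7/27.2100

1.0481


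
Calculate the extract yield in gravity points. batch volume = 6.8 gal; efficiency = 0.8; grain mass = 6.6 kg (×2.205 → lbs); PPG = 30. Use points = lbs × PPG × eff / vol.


lbs = 6.6 × 2.205 = 14.5530
points = 14.5530 × 30 × 0.8 / 6.8

51.3635 points


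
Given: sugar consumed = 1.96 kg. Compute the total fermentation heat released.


Q = m_sugar · 590 kJ/kg
Q = 1.96 · 590

1156.4000 kJ


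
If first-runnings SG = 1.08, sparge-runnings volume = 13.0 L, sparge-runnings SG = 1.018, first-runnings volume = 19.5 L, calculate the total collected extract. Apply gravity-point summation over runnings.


total = Σ (SG_i − 1)·1000·V_i
first = (1.08 − 1)·1000·19.5 = 1560.0000
sparge = (1.018 − 1)·1000·13.0 = 234.0000
total = 1560.0000 + 234.0000

1794.0000 gravity·L


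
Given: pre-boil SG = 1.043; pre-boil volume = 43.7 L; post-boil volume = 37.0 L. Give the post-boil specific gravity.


SG_post = 1 + (SG_pre − 1)·V_pre/V_post
pts_pre = (1.043 − 1)·1000 = 43.0000
pts_post = 43.0000·43.7/37.0 = 50.7865
SG_post = 1 + 50.7865/1000

1.0508


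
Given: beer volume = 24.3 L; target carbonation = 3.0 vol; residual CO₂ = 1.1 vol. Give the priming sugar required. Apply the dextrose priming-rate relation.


sugar = (target − residual)·4.0·V
sugar = (3.0 − 1.1)·4.0·24.3

184.6800 g


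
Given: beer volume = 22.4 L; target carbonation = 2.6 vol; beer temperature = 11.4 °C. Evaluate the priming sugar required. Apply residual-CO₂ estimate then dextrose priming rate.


residual = 14.695·(0.01821 + 0.09011·e^(−0.04·T));  sugar = (target − residual)·4.0·V
residual = 14.695·(0.01821 + 0.09011·e^(−0.04·11.4)) = 1.1069
sugar = (2.6 − 1.1069)·4.0·22.4

133.7844 g


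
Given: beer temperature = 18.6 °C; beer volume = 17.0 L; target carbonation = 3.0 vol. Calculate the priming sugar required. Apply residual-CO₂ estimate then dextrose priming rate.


residual = 14.695·(0.01821 + 0.09011·e^(−0.04·T));  sugar = (target − residual)·4.0·V
residual = 14.695·(0.01821 + 0.09011·e^(−0.04·18.6)) = 0.8969
sugar = (3.0 − 0.8969)·4.0·17.0

143.0141 g


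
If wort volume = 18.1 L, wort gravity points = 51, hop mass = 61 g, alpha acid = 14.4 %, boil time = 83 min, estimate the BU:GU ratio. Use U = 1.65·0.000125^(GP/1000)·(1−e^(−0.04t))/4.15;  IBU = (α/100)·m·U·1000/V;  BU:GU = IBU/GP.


U = 1.65·0.000125^(51/1000)·(1−e^(−0.04·83))/4.15 = 0.2423
IBU = (14.4/100)·61·0.2423·1000/18.1 = 117.5981
BU:GU = 117.5981/51

2.3058


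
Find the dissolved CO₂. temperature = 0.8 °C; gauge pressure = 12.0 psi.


vols = (P + 14.695)·(0.01821 + 0.09011·e^(−0.04·T))
vols = (12.0 + 14.695)·(0.01821 + 0.09011·e^(−0.04·0.8))

2.8158 volumes


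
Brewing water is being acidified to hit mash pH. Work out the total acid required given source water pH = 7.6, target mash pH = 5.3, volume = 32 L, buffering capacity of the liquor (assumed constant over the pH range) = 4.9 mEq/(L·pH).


acid = buffering capacity · (pH_source − pH_target) · V
acid = 4.9 · (7.6 − 5.3) · 32

360.6400 mEq


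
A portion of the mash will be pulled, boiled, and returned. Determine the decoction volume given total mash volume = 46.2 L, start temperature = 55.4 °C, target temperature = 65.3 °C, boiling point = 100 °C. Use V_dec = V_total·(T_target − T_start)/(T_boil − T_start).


V_dec = 46.2·(65.3 − 55.4)/(100 − 55.4)

10.2552 L


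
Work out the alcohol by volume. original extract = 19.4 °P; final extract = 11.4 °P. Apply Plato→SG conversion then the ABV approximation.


SG = 259/(259 − P);  ABV = (OG − FG)·131.25
OG = 259/(259 − 19.4) = 1.0810
FG = 259/(259 − 11.4) = 1.0460
ABV = (1.0810 − 1.0460)·131.25

4.5841 % ABV


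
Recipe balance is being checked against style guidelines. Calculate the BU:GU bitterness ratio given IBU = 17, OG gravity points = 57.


BU:GU = IBU / OG_points
BU:GU = 17 / 57

0.2982


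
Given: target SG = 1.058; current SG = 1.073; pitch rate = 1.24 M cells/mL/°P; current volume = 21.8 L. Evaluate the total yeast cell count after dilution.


V_w = V·((SG_c−1)/(SG_t−1)−1);  °P = 259 − 259/SG_t;  cells = rate·(V+V_w)·°P
V_w = 21.8·((1.073−1)/(1.058−1)−1) = 5.6379
V_final = 21.8 + 5.6379 = 27.4379
°P = 259 − 259/1.058 = 14.1985
cells = 1.24·27.4379·14.1985

483.0756 billion cells


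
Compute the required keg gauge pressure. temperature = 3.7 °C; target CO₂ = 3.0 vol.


psi = vols/(0.01821 + 0.09011·e^(−0.04·T)) − 14.695
psi = 3.0/(0.01821 + 0.09011·e^(−0.04·3.7)) − 14.695

16.5799 psi


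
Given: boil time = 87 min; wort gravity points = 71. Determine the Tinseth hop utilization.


U = 1.65·0.000125^(GP/1000) · (1 − e^(−0.04·t))/4.15
bigness = 1.65·0.000125^(71/1000) = 0.8717
boil_factor = (1 − e^(−0.04·87))/4.15 = 0.2335
U = 0.8717 · 0.2335

0.2036


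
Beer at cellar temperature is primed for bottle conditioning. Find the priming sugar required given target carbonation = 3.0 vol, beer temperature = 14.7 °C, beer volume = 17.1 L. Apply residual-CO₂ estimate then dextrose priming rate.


residual = 14.695·(0.01821 + 0.09011·e^(−0.04·T));  sugar = (target − residual)·4.0·V
residual = 14.695·(0.01821 + 0.09011·e^(−0.04·14.7)) = 1.0031
sugar = (3.0 − 1.0031)·4.0·17.1

136.5888 g


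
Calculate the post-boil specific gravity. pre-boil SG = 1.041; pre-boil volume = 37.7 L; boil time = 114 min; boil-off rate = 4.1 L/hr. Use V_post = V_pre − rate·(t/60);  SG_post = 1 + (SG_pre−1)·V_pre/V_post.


V_post = 37.7 − 4.1·(114/60) = 29.9100
SG_post = 1 + (1.041 − 1)·37.7/29.9100

1.0517


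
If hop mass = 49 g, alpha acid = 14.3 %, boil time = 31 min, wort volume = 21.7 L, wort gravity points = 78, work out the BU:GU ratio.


U = 1.65·0.000125^(GP/1000)·(1−e^(−0.04t))/4.15;  IBU = (α/100)·m·U·1000/V;  BU:GU = IBU/GP
U = 1.65·0.000125^(78/1000)·(1−e^(−0.04·31))/4.15 = 0.1402
IBU = (14.3/100)·49·0.1402·1000/21.7 = 45.2587
BU:GU = 45.2587/78

0.5802


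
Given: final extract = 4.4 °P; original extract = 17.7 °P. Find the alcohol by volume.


SG = 259/(259 − P);  ABV = (OG − FG)·131.25
OG = 259/(259 − 17.7) = 1.0734
FG = 259/(259 − 4.4) = 1.0173
ABV = (1.0734 − 1.0173)·131.25

7.3593 % ABV


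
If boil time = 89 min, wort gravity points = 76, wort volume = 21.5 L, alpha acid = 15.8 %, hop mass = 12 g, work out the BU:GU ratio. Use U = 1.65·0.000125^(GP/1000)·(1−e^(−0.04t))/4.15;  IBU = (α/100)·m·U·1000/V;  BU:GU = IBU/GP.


U = 1.65·0.000125^(76/1000)·(1−e^(−0.04·89))/4.15 = 0.1951
IBU = (15.8/100)·12·0.1951·1000/21.5 = 17.2056
BU:GU = 17.2056/76

0.2264


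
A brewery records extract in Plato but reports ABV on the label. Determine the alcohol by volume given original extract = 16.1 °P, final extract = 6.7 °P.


SG = 259/(259 − P);  ABV = (OG − FG)·131.25
OG = 259/(259 − 16.1) = 1.0663
FG = 259/(259 − 6.7) = 1.0266
ABV = (1.0663 − 1.0266)·131.25

5.2141 % ABV


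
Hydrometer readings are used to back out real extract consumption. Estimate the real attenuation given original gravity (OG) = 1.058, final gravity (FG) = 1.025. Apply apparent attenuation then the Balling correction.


AA = (OG−FG)/(OG−1)·100;  RA = AA·0.8192
AA = (1.058 − 1.025)/(1.058 − 1)·100 = 56.8966
RA = 56.8966·0.8192

46.6097 %


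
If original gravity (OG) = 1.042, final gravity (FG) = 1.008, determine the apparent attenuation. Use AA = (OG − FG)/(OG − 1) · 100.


AA = (1.042 − 1.008)/(1.042 − 1) · 100

80.9524 %


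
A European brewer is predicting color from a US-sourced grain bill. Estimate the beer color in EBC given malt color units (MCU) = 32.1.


SRM = 1.4922·MCU^0.6859;  EBC = SRM·1.97
SRM = 1.4922·32.1^0.6859 = 16.1116
EBC = 16.1116·1.97

31.7399 EBC


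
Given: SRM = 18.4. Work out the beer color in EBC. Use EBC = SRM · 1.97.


EBC = 18.4 · 1.97

36.2480 EBC


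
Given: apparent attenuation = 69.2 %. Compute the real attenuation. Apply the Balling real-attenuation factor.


RA = AA · 0.8192
RA = 69.2 · 0.8192

56.6886 %


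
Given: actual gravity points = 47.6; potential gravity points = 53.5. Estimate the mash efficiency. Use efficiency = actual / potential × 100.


efficiency = 47.6 / 53.5 × 100

88.9720 %


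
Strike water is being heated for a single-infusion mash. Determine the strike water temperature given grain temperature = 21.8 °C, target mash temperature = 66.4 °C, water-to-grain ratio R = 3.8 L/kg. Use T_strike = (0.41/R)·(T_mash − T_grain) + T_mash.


T_strike = (0.41/3.8)·(66.4 − 21.8) + 66.4

71.2121 °C


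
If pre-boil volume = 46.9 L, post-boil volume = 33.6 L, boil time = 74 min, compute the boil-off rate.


rate = (V_pre − V_post) / (t_min/60)
rate = (46.9 − 33.6) / (74/60)

10.7838 L/hr


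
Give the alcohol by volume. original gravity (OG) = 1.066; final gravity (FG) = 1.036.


ABV = (OG − FG) · 131.25
ABV = (1.066 − 1.036) · 131.25

3.9375 % ABV


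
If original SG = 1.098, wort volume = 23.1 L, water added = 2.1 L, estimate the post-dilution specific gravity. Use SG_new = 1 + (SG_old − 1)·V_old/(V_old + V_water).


pts = (1.098 − 1)·1000·23.1/(23.1 + 2.1) = 89.8333
SG_new = 1 + 89.8333/1000

1.0898


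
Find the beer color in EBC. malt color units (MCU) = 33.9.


SRM = 1.4922·MCU^0.6859;  EBC = SRM·1.97
SRM = 1.4922·33.9^0.6859 = 16.7260
EBC = 16.7260·1.97

32.9501 EBC


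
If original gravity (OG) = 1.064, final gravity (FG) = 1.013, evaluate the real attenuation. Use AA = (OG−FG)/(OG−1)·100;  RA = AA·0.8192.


AA = (1.064 − 1.013)/(1.064 − 1)·100 = 79.6875
RA = 79.6875·0.8192

65.2800 %


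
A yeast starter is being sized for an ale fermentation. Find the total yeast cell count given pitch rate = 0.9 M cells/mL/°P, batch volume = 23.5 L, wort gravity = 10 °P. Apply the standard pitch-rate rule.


cells (billions) = rate · V_L · °P
cells = 0.9 · 23.5 · 10

211.5000 billion cells
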